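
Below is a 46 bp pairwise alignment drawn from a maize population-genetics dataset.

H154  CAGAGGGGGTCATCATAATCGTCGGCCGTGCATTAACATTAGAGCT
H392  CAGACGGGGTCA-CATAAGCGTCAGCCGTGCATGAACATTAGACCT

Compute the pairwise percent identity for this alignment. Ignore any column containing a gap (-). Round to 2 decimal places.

Excluding the 1 gap column leaves 45 comparable sites.
Differing sites — 5:G/C; 19:T/G; 24:G/A; 34:T/G; 44:G/C.
40 of the 45 comparable sites match, so the percent identity is 40/45 × 100 = 88.89%.

88.89%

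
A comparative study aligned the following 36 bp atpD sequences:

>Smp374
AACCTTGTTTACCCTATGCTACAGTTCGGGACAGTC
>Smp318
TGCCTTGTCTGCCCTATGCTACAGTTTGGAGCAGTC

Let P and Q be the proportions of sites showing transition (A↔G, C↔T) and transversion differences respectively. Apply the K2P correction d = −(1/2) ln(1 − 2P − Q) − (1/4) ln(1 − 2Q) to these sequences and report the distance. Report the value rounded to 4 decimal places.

Differing sites — 1:A/T (Tv); 2:A/G (Ti); 9:T/C (Ti); 11:A/G (Ti); 27:C/T (Ti); 30:G/A (Ti); 31:A/G (Ti).
Of the 7 differences, 6 transitions and 1 transversion over 36 sites: P = 6/36 = 0.166667, Q = 1/36 = 0.027778.
d = −0.5·ln(0.638888) − 0.25·ln(0.944444) = −0.5·(-0.448026) − 0.25·(-0.057159) = 0.2383.

0.2383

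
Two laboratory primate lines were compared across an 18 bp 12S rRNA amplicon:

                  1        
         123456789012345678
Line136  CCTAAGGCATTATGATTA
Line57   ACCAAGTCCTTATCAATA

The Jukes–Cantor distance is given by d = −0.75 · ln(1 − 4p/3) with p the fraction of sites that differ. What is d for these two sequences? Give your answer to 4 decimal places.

0.4408

Mismatches occur at site 1 (C/A), site 3 (T/C), site 7 (G/T), site 9 (A/C), site 14 (G/C), site 16 (T/A).
p = 6/18 = 0.333333.
d = −0.75 · ln(1 − (4/3)·0.333333) = −0.75 · ln(0.555556) = −0.75 · (-0.587786) = 0.4408.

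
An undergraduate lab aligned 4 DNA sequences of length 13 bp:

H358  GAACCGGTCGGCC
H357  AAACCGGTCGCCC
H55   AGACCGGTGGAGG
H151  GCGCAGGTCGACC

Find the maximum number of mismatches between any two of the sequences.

7

Pairwise Hamming distances:
  H358 vs H357: 2
  H358 vs H55: 6
  H358 vs H151: 4
  H357 vs H55: 5
  H357 vs H151: 5
  H55 vs H151: 7
The largest is 7, between H55 and H151.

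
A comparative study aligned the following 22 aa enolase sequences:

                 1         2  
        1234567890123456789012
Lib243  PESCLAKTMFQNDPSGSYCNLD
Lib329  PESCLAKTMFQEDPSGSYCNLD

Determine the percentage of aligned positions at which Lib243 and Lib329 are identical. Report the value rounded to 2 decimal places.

The sequences differ at position 12 (N/E).
21 of the 22 sites match, so the percent identity is 21/22 × 100 = 95.45%.

95.45%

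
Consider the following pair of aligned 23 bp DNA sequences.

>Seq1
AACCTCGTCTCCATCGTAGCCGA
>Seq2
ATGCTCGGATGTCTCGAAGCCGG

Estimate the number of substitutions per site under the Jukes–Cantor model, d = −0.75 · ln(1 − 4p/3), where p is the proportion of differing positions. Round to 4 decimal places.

0.5532

The sequences differ at positions 2 (A/T), 3 (C/G), 8 (T/G), 9 (C/A), 11 (C/G), 12 (C/T), 13 (A/C), 17 (T/A), 23 (A/G).
p = 9/23 = 0.391304.
d = −0.75 · ln(1 − (4/3)·0.391304) = −0.75 · ln(0.478261) = −0.75 · (-0.737599) = 0.5532.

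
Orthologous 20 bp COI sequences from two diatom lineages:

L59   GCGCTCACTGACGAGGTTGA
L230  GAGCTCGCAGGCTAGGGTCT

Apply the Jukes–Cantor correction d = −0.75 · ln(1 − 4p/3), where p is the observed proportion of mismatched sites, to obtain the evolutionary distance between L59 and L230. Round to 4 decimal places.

0.5716

The sequences differ at positions 2 (C/A), 7 (A/G), 9 (T/A), 11 (A/G), 13 (G/T), 17 (T/G), 19 (G/C), 20 (A/T).
p = 8/20 = 0.400000.
d = −0.75 · ln(1 − (4/3)·0.400000) = −0.75 · ln(0.466667) = −0.75 · (-0.762139) = 0.5716.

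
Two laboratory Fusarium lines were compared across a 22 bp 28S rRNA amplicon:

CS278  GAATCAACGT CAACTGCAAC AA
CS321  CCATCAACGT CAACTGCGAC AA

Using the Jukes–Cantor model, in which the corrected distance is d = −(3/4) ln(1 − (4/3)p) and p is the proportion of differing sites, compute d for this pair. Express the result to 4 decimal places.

0.1505

Mismatches occur at site 1 (G→C), site 2 (A→C), site 18 (A→G).
p = 3/22 = 0.136364.
d = −0.75 · ln(1 − (4/3)·0.136364) = −0.75 · ln(0.818181) = −0.75 · (-0.200672) = 0.1505.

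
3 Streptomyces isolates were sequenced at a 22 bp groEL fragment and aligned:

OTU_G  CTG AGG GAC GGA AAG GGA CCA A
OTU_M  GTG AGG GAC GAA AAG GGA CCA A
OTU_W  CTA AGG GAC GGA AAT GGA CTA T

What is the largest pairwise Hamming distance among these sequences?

Pairwise Hamming distances:
  OTU_G vs OTU_M: 2
  OTU_G vs OTU_W: 4
  OTU_M vs OTU_W: 6
The largest is 6, between OTU_M and OTU_W.

6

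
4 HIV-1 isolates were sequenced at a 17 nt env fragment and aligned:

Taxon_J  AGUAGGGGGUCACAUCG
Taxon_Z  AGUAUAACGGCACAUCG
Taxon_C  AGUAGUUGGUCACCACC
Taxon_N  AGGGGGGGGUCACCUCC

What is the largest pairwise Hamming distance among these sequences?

Pairwise Hamming distances:
  Taxon_J vs Taxon_Z: 5
  Taxon_J vs Taxon_C: 5
  Taxon_J vs Taxon_N: 4
  Taxon_Z vs Taxon_C: 8
  Taxon_Z vs Taxon_N: 9
  Taxon_C vs Taxon_N: 5
The largest is 9, between Taxon_Z and Taxon_N.

9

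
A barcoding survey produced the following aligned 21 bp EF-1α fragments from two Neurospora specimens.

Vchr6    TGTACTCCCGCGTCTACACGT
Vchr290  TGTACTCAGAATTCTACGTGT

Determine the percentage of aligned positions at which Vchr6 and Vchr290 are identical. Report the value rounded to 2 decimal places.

66.67%

Differing sites — 8:C/A; 9:C/G; 10:G/A; 11:C/A; 12:G/T; 18:A/G; 19:C/T.
14 of the 21 sites match, so the percent identity is 14/21 × 100 = 66.67%.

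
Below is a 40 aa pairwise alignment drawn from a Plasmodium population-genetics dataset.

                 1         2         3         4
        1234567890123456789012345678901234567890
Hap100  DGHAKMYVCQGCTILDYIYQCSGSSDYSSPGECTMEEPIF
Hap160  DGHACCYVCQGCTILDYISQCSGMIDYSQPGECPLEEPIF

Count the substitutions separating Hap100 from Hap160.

8

The sequences differ at positions 5 (K/C), 6 (M/C), 19 (Y/S), 24 (S/M), 25 (S/I), 29 (S/Q), 34 (T/P), 35 (M/L).
That gives 8 mismatches out of 40 aligned sites, so the Hamming distance is 8.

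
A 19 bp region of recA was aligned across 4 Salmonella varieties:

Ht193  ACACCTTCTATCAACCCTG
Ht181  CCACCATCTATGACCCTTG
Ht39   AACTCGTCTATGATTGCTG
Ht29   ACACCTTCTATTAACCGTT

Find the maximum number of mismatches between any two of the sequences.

Pairwise Hamming distances:
  Ht193 vs Ht181: 5
  Ht193 vs Ht39: 8
  Ht193 vs Ht29: 3
  Ht181 vs Ht39: 9
  Ht181 vs Ht29: 6
  Ht39 vs Ht29: 10
The largest is 10, between Ht39 and Ht29.

10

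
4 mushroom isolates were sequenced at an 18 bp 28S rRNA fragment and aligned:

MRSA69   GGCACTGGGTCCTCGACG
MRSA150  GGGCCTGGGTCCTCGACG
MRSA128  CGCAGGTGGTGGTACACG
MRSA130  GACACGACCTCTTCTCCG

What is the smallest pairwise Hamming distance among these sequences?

Pairwise Hamming distances:
  MRSA69 vs MRSA150: 2
  MRSA69 vs MRSA128: 8
  MRSA69 vs MRSA130: 8
  MRSA150 vs MRSA128: 10
  MRSA150 vs MRSA130: 10
  MRSA128 vs MRSA130: 11
The smallest is 2, between MRSA69 and MRSA150.

2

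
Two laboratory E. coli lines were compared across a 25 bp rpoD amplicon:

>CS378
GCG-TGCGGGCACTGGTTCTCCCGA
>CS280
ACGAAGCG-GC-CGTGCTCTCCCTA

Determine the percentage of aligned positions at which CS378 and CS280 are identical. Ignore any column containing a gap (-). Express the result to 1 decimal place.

Excluding the 3 gap columns leaves 22 comparable sites.
The sequences differ at positions 1 (G/A), 5 (T/A), 14 (T/G), 15 (G/T), 17 (T/C), 24 (G/T).
16 of the 22 comparable sites match, so the percent identity is 16/22 × 100 = 72.7%.

72.7%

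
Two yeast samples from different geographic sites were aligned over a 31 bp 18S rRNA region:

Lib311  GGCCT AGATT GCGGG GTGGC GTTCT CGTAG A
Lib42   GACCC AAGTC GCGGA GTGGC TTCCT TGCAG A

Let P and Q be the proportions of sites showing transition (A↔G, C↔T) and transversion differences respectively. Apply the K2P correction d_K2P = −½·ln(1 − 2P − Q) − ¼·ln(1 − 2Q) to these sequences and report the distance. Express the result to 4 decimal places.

Mismatches occur at site 2 (G↔A, transition), site 5 (T↔C, transition), site 7 (G↔A, transition), site 8 (A↔G, transition), site 10 (T↔C, transition), site 15 (G↔A, transition), site 21 (G↔T, transversion), site 23 (T↔C, transition), site 26 (C↔T, transition), site 28 (T↔C, transition).
Of the 10 differences, 9 transitions and 1 transversion over 31 sites: P = 9/31 = 0.290323, Q = 1/31 = 0.032258.
d = −0.5·ln(0.387096) − 0.25·ln(0.935484) = −0.5·(-0.949083) − 0.25·(-0.066691) = 0.4912.

0.4912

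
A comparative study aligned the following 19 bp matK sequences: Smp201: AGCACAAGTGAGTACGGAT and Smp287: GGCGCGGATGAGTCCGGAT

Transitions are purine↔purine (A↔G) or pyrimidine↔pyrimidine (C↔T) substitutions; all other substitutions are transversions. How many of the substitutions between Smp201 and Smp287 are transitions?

5

Mismatches occur at site 1 (A↔G, transition), site 4 (A↔G, transition), site 6 (A↔G, transition), site 7 (A↔G, transition), site 8 (G↔A, transition), site 14 (A↔C, transversion).
Of the 6 differences, 5 transitions and 1 transversion, so the answer is 5.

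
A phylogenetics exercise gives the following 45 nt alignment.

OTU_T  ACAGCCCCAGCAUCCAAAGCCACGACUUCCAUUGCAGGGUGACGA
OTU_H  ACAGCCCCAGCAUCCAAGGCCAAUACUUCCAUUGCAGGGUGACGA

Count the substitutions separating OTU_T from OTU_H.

Differing sites — 18:A/G; 23:C/A; 24:G/U.
That gives 3 mismatches out of 45 aligned sites, so the Hamming distance is 3.

3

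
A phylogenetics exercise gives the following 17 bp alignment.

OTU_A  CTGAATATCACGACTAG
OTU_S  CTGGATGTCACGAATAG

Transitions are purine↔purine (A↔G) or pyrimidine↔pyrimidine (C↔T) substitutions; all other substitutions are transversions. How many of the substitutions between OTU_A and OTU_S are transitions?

2

Differing sites — 4:A/G (Ti); 7:A/G (Ti); 14:C/A (Tv).
Of the 3 differences, 2 transitions and 1 transversion, so the answer is 2.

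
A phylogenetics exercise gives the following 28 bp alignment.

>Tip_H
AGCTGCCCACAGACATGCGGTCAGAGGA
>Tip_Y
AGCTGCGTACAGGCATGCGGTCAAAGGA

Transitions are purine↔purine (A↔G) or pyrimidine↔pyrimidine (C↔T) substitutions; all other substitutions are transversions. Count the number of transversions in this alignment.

1

Differing sites — 7:C/G (Tv); 8:C/T (Ti); 13:A/G (Ti); 24:G/A (Ti).
Of the 4 differences, 3 transitions and 1 transversion, so the answer is 1.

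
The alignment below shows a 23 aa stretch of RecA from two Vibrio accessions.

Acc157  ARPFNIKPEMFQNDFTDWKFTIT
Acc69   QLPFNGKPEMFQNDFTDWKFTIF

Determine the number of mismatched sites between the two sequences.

Differing sites — 1:A/Q; 2:R/L; 6:I/G; 23:T/F.
That gives 4 mismatches out of 23 aligned sites, so the Hamming distance is 4.

4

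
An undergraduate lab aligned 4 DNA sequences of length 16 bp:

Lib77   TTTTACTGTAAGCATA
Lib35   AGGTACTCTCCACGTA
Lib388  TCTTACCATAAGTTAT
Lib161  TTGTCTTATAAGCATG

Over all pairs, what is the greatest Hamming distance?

12

Pairwise Hamming distances:
  Lib77 vs Lib35: 8
  Lib77 vs Lib388: 7
  Lib77 vs Lib161: 5
  Lib35 vs Lib388: 12
  Lib35 vs Lib161: 10
  Lib388 vs Lib161: 9
The largest is 12, between Lib35 and Lib388.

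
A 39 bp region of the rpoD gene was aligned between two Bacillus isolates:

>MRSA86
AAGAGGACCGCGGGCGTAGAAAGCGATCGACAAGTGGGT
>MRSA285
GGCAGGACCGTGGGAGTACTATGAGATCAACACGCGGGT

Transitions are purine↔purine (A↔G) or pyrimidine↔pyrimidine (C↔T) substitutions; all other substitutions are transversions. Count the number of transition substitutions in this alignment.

Differing sites — 1:A/G (Ti); 2:A/G (Ti); 3:G/C (Tv); 11:C/T (Ti); 15:C/A (Tv); 19:G/C (Tv); 20:A/T (Tv); 22:A/T (Tv); 24:C/A (Tv); 29:G/A (Ti); 33:A/C (Tv); 35:T/C (Ti).
Of the 12 differences, 5 transitions and 7 transversions, so the answer is 5.

5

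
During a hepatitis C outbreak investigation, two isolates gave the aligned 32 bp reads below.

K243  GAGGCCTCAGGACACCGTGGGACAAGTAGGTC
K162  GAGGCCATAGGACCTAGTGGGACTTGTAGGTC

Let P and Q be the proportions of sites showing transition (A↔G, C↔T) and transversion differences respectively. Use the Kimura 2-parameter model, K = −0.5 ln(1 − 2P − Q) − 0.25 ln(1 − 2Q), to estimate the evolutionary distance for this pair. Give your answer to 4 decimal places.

0.2588

The sequences differ at positions 7 (T/A, transversion), 8 (C/T, transition), 14 (A/C, transversion), 15 (C/T, transition), 16 (C/A, transversion), 24 (A/T, transversion), 25 (A/T, transversion).
Of the 7 differences, 2 transitions and 5 transversions over 32 sites: P = 2/32 = 0.062500, Q = 5/32 = 0.156250.
d = −0.5·ln(0.718750) − 0.25·ln(0.687500) = −0.5·(-0.330242) − 0.25·(-0.374693) = 0.2588.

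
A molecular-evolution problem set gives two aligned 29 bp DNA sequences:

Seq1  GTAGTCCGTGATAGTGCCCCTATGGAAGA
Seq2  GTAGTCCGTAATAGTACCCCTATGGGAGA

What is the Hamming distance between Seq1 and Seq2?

3

Differing sites — 10:G/A; 16:G/A; 26:A/G.
That gives 3 mismatches out of 29 aligned sites, so the Hamming distance is 3.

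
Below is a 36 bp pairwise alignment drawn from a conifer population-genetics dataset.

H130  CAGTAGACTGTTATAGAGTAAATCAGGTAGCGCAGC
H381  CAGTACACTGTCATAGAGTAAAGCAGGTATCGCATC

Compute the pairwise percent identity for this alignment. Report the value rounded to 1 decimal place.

86.1%

The sequences differ at positions 6 (G/C), 12 (T/C), 23 (T/G), 30 (G/T), 35 (G/T).
31 of the 36 sites match, so the percent identity is 31/36 × 100 = 86.1%.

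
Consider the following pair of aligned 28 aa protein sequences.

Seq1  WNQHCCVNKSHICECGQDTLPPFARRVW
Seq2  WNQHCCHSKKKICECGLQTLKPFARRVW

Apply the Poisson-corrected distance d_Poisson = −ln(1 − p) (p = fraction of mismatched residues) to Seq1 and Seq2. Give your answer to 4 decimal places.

Differing sites — 7:V/H; 8:N/S; 10:S/K; 11:H/K; 17:Q/L; 18:D/Q; 21:P/K.
p = 7/28 = 0.250000.
d = −ln(1 − 0.250000) = −ln(0.750000) = 0.2877.

0.2877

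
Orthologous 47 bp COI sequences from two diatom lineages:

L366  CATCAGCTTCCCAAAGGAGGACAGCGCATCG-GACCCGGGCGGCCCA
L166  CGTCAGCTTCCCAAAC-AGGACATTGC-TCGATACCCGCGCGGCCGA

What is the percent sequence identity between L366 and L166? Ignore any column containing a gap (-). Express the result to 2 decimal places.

84.09%

Excluding the 3 gap columns leaves 44 comparable sites.
Differing sites — 2:A/G; 16:G/C; 24:G/T; 25:C/T; 33:G/T; 39:G/C; 46:C/G.
37 of the 44 comparable sites match, so the percent identity is 37/44 × 100 = 84.09%.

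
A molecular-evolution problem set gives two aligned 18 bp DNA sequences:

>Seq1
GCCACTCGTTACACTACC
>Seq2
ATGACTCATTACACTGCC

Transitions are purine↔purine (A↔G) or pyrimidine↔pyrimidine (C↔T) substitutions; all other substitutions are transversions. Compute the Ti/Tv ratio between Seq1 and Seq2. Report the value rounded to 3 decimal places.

Differing sites — 1:G/A (Ti); 2:C/T (Ti); 3:C/G (Tv); 8:G/A (Ti); 16:A/G (Ti).
Of the 5 differences, 4 transitions and 1 transversion, so Ti/Tv = 4/1 = 4.000.

4.000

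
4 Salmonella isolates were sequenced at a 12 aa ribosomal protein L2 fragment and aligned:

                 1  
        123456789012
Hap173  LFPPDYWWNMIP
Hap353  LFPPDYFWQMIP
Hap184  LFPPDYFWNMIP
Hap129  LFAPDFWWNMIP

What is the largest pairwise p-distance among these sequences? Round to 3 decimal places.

0.333

Pairwise Hamming distances:
  Hap173 vs Hap353: 2
  Hap173 vs Hap184: 1
  Hap173 vs Hap129: 2
  Hap353 vs Hap184: 1
  Hap353 vs Hap129: 4
  Hap184 vs Hap129: 3
The largest is 4 mismatches, between Hap353 and Hap129; p = 4/12 = 0.333.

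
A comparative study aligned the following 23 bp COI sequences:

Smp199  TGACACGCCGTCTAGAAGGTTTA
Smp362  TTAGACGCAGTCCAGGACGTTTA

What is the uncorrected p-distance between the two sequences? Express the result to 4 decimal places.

0.2609

The sequences differ at positions 2 (G/T), 4 (C/G), 9 (C/A), 13 (T/C), 16 (A/G), 18 (G/C).
There are 6 differences over 23 sites, so p = 6/23 = 0.2609.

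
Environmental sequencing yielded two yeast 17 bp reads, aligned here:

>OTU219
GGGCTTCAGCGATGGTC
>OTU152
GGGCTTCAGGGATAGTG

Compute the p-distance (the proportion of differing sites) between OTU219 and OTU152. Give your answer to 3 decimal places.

Differing sites — 10:C/G; 14:G/A; 17:C/G.
There are 3 differences over 17 sites, so p = 3/17 = 0.176.

0.176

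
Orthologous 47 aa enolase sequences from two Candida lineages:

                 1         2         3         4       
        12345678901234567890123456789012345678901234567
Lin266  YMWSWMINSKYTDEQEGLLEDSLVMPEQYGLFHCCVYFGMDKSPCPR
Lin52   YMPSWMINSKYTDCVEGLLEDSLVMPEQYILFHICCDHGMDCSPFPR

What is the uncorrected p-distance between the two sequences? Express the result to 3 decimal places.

Mismatches occur at site 3 (W/P), site 14 (E/C), site 15 (Q/V), site 30 (G/I), site 34 (C/I), site 36 (V/C), site 37 (Y/D), site 38 (F/H), site 42 (K/C), site 45 (C/F).
There are 10 differences over 47 sites, so p = 10/47 = 0.213.

0.213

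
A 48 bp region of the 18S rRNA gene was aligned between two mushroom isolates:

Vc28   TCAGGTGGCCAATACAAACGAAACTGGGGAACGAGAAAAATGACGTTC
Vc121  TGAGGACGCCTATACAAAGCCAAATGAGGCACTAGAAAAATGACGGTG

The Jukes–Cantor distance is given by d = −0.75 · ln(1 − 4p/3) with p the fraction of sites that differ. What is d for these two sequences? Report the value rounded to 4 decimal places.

The sequences differ at positions 2 (C/G), 6 (T/A), 7 (G/C), 11 (A/T), 19 (C/G), 20 (G/C), 21 (A/C), 24 (C/A), 27 (G/A), 30 (A/C), 33 (G/T), 46 (T/G), 48 (C/G).
p = 13/48 = 0.270833.
d = −0.75 · ln(1 − (4/3)·0.270833) = −0.75 · ln(0.638889) = −0.75 · (-0.448025) = 0.3360.

0.3360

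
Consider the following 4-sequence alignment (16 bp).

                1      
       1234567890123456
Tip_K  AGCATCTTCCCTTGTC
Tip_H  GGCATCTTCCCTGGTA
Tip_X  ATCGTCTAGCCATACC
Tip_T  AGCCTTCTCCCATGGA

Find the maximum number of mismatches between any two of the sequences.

Pairwise Hamming distances:
  Tip_K vs Tip_H: 3
  Tip_K vs Tip_X: 7
  Tip_K vs Tip_T: 6
  Tip_H vs Tip_X: 10
  Tip_H vs Tip_T: 7
  Tip_X vs Tip_T: 9
The largest is 10, between Tip_H and Tip_X.

10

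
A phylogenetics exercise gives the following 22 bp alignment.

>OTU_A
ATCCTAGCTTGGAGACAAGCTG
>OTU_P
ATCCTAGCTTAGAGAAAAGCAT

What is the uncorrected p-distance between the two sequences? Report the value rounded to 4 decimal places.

0.1818

Mismatches occur at site 11 (G→A), site 16 (C→A), site 21 (T→A), site 22 (G→T).
There are 4 differences over 22 sites, so p = 4/22 = 0.1818.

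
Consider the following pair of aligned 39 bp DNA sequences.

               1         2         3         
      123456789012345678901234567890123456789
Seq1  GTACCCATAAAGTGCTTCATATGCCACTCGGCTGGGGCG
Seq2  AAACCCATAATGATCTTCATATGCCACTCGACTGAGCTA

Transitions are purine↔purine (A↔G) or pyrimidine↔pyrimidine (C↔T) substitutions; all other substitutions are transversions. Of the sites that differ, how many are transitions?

Mismatches occur at site 1 (G↔A, transition), site 2 (T↔A, transversion), site 11 (A↔T, transversion), site 13 (T↔A, transversion), site 14 (G↔T, transversion), site 31 (G↔A, transition), site 35 (G↔A, transition), site 37 (G↔C, transversion), site 38 (C↔T, transition), site 39 (G↔A, transition).
Of the 10 differences, 5 transitions and 5 transversions, so the answer is 5.

5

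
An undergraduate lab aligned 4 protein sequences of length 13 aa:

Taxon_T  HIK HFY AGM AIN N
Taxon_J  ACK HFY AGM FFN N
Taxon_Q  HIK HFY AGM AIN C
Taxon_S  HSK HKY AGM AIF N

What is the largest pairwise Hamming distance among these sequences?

6

Pairwise Hamming distances:
  Taxon_T vs Taxon_J: 4
  Taxon_T vs Taxon_Q: 1
  Taxon_T vs Taxon_S: 3
  Taxon_J vs Taxon_Q: 5
  Taxon_J vs Taxon_S: 6
  Taxon_Q vs Taxon_S: 4
The largest is 6, between Taxon_J and Taxon_S.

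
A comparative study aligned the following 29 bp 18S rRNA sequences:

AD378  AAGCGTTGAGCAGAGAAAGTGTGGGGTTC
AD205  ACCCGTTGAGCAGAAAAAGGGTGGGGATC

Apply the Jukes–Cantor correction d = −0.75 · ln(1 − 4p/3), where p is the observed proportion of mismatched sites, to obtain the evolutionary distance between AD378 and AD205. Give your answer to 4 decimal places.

Mismatches occur at site 2 (A→C), site 3 (G→C), site 15 (G→A), site 20 (T→G), site 27 (T→A).
p = 5/29 = 0.172414.
d = −0.75 · ln(1 − (4/3)·0.172414) = −0.75 · ln(0.770115) = −0.75 · (-0.261215) = 0.1959.

0.1959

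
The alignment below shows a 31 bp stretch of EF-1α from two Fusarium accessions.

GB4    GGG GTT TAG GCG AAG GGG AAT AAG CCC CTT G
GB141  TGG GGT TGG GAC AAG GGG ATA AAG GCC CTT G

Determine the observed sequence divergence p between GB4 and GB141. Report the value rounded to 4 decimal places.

Differing sites — 1:G/T; 5:T/G; 8:A/G; 11:C/A; 12:G/C; 20:A/T; 21:T/A; 25:C/G.
There are 8 differences over 31 sites, so p = 8/31 = 0.2581.

0.2581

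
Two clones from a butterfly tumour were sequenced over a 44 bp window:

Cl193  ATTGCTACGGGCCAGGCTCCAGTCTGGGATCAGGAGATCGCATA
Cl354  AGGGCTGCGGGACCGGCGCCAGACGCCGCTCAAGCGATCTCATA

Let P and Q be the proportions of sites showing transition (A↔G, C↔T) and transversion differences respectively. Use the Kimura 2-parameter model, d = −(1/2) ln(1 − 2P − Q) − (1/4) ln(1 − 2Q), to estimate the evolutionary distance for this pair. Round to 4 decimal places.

Mismatches occur at site 2 (T↔G, transversion), site 3 (T↔G, transversion), site 7 (A↔G, transition), site 12 (C↔A, transversion), site 14 (A↔C, transversion), site 18 (T↔G, transversion), site 23 (T↔A, transversion), site 25 (T↔G, transversion), site 26 (G↔C, transversion), site 27 (G↔C, transversion), site 29 (A↔C, transversion), site 33 (G↔A, transition), site 35 (A↔C, transversion), site 40 (G↔T, transversion).
Of the 14 differences, 2 transitions and 12 transversions over 44 sites: P = 2/44 = 0.045455, Q = 12/44 = 0.272727.
d = −0.5·ln(0.636363) − 0.25·ln(0.454546) = −0.5·(-0.451986) − 0.25·(-0.788456) = 0.4231.

0.4231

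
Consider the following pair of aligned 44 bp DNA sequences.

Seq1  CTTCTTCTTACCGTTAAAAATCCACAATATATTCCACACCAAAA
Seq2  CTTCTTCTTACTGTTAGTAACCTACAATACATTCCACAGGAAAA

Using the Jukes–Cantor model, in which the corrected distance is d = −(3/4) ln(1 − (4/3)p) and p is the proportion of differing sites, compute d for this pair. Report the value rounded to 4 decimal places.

0.2082

Mismatches occur at site 12 (C→T), site 17 (A→G), site 18 (A→T), site 21 (T→C), site 23 (C→T), site 30 (T→C), site 39 (C→G), site 40 (C→G).
p = 8/44 = 0.181818.
d = −0.75 · ln(1 − (4/3)·0.181818) = −0.75 · ln(0.757576) = −0.75 · (-0.277631) = 0.2082.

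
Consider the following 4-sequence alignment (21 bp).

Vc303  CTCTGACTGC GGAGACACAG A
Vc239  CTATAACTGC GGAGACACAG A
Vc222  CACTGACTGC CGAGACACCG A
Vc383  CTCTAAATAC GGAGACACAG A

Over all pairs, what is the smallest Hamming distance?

2

Pairwise Hamming distances:
  Vc303 vs Vc239: 2
  Vc303 vs Vc222: 3
  Vc303 vs Vc383: 3
  Vc239 vs Vc222: 5
  Vc239 vs Vc383: 3
  Vc222 vs Vc383: 6
The smallest is 2, between Vc303 and Vc239.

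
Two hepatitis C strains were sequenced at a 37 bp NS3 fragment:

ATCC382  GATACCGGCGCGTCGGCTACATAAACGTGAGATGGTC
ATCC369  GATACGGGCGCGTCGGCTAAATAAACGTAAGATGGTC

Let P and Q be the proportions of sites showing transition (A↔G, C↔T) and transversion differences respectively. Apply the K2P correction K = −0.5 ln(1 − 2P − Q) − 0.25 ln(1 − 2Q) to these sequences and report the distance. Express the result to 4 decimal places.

The sequences differ at positions 6 (C/G, transversion), 20 (C/A, transversion), 29 (G/A, transition).
Of the 3 differences, 1 transition and 2 transversions over 37 sites: P = 1/37 = 0.027027, Q = 2/37 = 0.054054.
d = −0.5·ln(0.891892) − 0.25·ln(0.891892) = −0.5·(-0.114410) − 0.25·(-0.114410) = 0.0858.

0.0858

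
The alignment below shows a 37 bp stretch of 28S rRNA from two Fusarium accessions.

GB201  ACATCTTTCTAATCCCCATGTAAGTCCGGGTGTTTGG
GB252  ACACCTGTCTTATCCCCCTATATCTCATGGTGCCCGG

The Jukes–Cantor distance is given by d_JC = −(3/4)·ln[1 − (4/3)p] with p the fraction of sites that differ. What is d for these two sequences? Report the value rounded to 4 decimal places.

Differing sites — 4:T/C; 7:T/G; 11:A/T; 18:A/C; 20:G/A; 23:A/T; 24:G/C; 27:C/A; 28:G/T; 33:T/C; 34:T/C; 35:T/C.
p = 12/37 = 0.324324.
d = −0.75 · ln(1 − (4/3)·0.324324) = −0.75 · ln(0.567568) = −0.75 · (-0.566395) = 0.4248.

0.4248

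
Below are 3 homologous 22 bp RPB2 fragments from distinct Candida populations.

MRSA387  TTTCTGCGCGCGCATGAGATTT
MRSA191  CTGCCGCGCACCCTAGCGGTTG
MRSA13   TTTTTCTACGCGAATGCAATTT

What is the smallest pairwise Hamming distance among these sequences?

Pairwise Hamming distances:
  MRSA387 vs MRSA191: 10
  MRSA387 vs MRSA13: 7
  MRSA191 vs MRSA13: 15
The smallest is 7, between MRSA387 and MRSA13.

7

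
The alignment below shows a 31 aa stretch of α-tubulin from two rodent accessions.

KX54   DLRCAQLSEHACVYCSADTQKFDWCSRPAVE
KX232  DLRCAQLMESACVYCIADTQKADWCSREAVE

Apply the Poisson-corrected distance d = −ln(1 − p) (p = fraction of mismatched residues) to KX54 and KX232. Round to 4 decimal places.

0.1759

Mismatches occur at site 8 (S/M), site 10 (H/S), site 16 (S/I), site 22 (F/A), site 28 (P/E).
p = 5/31 = 0.161290.
d = −ln(1 − 0.161290) = −ln(0.838710) = 0.1759.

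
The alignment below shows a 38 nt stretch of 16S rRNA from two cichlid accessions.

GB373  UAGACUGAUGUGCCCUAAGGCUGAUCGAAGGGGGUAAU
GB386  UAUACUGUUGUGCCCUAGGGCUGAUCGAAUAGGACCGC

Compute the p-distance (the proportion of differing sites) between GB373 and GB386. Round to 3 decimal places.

Differing sites — 3:G/U; 8:A/U; 18:A/G; 30:G/U; 31:G/A; 34:G/A; 35:U/C; 36:A/C; 37:A/G; 38:U/C.
There are 10 differences over 38 sites, so p = 10/38 = 0.263.

0.263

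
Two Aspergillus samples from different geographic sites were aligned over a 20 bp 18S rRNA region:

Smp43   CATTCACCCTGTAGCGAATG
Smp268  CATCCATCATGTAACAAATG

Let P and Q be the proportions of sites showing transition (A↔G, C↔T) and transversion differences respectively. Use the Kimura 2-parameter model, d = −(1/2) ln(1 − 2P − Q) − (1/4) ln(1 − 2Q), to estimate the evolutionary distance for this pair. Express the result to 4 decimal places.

Mismatches occur at site 4 (T/C, transition), site 7 (C/T, transition), site 9 (C/A, transversion), site 14 (G/A, transition), site 16 (G/A, transition).
Of the 5 differences, 4 transitions and 1 transversion over 20 sites: P = 4/20 = 0.200000, Q = 1/20 = 0.050000.
d = −0.5·ln(0.550000) − 0.25·ln(0.900000) = −0.5·(-0.597837) − 0.25·(-0.105361) = 0.3253.

0.3253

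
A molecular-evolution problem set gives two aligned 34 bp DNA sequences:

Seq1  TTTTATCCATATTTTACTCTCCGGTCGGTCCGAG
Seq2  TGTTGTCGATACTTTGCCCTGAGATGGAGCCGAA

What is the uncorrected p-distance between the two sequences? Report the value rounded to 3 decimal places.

Mismatches occur at site 2 (T↔G), site 5 (A↔G), site 8 (C↔G), site 12 (T↔C), site 16 (A↔G), site 18 (T↔C), site 21 (C↔G), site 22 (C↔A), site 24 (G↔A), site 26 (C↔G), site 28 (G↔A), site 29 (T↔G), site 34 (G↔A).
There are 13 differences over 34 sites, so p = 13/34 = 0.382.

0.382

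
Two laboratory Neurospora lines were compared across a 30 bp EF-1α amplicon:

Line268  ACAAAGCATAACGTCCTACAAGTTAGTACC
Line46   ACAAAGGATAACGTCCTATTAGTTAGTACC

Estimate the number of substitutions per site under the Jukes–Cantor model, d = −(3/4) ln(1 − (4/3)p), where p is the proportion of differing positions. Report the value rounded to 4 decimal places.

0.1073

The sequences differ at positions 7 (C/G), 19 (C/T), 20 (A/T).
p = 3/30 = 0.100000.
d = −0.75 · ln(1 − (4/3)·0.100000) = −0.75 · ln(0.866667) = −0.75 · (-0.143100) = 0.1073.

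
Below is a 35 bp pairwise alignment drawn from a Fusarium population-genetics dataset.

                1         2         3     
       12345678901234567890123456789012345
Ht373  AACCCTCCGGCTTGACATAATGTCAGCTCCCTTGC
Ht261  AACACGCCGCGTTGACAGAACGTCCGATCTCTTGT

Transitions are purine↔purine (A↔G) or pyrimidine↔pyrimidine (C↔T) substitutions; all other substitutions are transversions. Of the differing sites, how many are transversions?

7

Differing sites — 4:C/A (Tv); 6:T/G (Tv); 10:G/C (Tv); 11:C/G (Tv); 18:T/G (Tv); 21:T/C (Ti); 25:A/C (Tv); 27:C/A (Tv); 30:C/T (Ti); 35:C/T (Ti).
Of the 10 differences, 3 transitions and 7 transversions, so the answer is 7.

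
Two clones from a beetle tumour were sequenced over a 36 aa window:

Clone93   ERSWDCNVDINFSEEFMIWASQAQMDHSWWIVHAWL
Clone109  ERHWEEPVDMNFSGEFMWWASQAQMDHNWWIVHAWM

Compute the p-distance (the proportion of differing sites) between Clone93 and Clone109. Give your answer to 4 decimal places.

Mismatches occur at site 3 (S/H), site 5 (D/E), site 6 (C/E), site 7 (N/P), site 10 (I/M), site 14 (E/G), site 18 (I/W), site 28 (S/N), site 36 (L/M).
There are 9 differences over 36 sites, so p = 9/36 = 0.2500.

0.2500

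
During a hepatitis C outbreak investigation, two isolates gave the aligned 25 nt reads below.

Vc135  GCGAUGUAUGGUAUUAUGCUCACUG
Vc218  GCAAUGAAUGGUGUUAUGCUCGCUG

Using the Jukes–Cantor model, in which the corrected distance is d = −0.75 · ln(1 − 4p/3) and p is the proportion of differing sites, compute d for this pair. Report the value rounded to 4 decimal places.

Differing sites — 3:G/A; 7:U/A; 13:A/G; 22:A/G.
p = 4/25 = 0.160000.
d = −0.75 · ln(1 − (4/3)·0.160000) = −0.75 · ln(0.786667) = −0.75 · (-0.239950) = 0.1800.

0.1800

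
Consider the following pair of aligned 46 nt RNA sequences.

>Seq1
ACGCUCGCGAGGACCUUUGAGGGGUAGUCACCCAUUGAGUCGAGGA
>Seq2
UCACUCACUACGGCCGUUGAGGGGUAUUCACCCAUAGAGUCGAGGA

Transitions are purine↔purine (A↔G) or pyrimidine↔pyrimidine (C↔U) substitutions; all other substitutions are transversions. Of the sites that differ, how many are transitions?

The sequences differ at positions 1 (A/U, transversion), 3 (G/A, transition), 7 (G/A, transition), 9 (G/U, transversion), 11 (G/C, transversion), 13 (A/G, transition), 16 (U/G, transversion), 27 (G/U, transversion), 36 (U/A, transversion).
Of the 9 differences, 3 transitions and 6 transversions, so the answer is 3.

3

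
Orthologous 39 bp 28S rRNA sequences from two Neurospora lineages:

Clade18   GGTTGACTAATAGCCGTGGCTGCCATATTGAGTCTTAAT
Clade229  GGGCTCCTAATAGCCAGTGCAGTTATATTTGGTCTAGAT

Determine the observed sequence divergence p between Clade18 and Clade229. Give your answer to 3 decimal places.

Differing sites — 3:T/G; 4:T/C; 5:G/T; 6:A/C; 16:G/A; 17:T/G; 18:G/T; 21:T/A; 23:C/T; 24:C/T; 30:G/T; 31:A/G; 36:T/A; 37:A/G.
There are 14 differences over 39 sites, so p = 14/39 = 0.359.

0.359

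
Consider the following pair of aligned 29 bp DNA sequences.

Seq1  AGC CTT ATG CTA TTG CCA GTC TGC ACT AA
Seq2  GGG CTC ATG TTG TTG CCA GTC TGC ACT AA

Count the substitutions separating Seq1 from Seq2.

Mismatches occur at site 1 (A/G), site 3 (C/G), site 6 (T/C), site 10 (C/T), site 12 (A/G).
That gives 5 mismatches out of 29 aligned sites, so the Hamming distance is 5.

5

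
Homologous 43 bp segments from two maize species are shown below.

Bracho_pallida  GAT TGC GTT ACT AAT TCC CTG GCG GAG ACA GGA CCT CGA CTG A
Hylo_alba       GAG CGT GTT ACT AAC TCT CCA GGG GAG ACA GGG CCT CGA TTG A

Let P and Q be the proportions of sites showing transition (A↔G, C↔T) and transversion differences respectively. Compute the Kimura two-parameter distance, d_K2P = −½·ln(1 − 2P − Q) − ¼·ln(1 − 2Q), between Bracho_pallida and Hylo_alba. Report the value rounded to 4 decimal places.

0.2956

The sequences differ at positions 3 (T/G, transversion), 4 (T/C, transition), 6 (C/T, transition), 15 (T/C, transition), 18 (C/T, transition), 20 (T/C, transition), 21 (G/A, transition), 23 (C/G, transversion), 33 (A/G, transition), 40 (C/T, transition).
Of the 10 differences, 8 transitions and 2 transversions over 43 sites: P = 8/43 = 0.186047, Q = 2/43 = 0.046512.
d = −0.5·ln(0.581394) − 0.25·ln(0.906976) = −0.5·(-0.542327) − 0.25·(-0.097639) = 0.2956.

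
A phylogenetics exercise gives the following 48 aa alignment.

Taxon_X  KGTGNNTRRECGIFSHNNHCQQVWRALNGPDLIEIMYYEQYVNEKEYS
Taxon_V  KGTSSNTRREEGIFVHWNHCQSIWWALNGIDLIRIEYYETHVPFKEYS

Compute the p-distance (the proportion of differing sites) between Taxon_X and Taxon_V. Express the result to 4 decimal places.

The sequences differ at positions 4 (G/S), 5 (N/S), 11 (C/E), 15 (S/V), 17 (N/W), 22 (Q/S), 23 (V/I), 25 (R/W), 30 (P/I), 34 (E/R), 36 (M/E), 40 (Q/T), 41 (Y/H), 43 (N/P), 44 (E/F).
There are 15 differences over 48 sites, so p = 15/48 = 0.3125.

0.3125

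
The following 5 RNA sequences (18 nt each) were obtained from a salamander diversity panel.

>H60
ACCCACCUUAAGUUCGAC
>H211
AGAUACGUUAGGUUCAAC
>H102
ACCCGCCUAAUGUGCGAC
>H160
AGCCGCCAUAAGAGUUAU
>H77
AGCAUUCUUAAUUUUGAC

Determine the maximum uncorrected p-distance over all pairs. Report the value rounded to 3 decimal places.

0.611

Pairwise Hamming distances:
  H60 vs H211: 6
  H60 vs H102: 4
  H60 vs H160: 8
  H60 vs H77: 6
  H211 vs H102: 9
  H211 vs H160: 11
  H211 vs H77: 9
  H102 vs H160: 8
  H102 vs H77: 9
  H160 vs H77: 9
The largest is 11 mismatches, between H211 and H160; p = 11/18 = 0.611.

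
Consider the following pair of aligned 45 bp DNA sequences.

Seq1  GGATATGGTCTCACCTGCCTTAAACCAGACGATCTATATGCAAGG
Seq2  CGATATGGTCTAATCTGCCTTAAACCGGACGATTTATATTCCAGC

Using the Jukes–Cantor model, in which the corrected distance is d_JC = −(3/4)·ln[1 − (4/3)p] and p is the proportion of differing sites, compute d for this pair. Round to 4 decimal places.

The sequences differ at positions 1 (G/C), 12 (C/A), 14 (C/T), 27 (A/G), 34 (C/T), 40 (G/T), 42 (A/C), 45 (G/C).
p = 8/45 = 0.177778.
d = −0.75 · ln(1 − (4/3)·0.177778) = −0.75 · ln(0.762963) = −0.75 · (-0.270546) = 0.2029.

0.2029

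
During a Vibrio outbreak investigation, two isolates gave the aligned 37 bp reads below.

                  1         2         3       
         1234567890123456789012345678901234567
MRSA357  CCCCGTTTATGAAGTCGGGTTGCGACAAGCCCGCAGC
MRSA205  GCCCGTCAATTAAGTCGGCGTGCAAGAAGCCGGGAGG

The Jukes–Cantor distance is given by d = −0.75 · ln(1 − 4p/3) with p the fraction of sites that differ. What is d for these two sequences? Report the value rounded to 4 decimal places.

0.3786

The sequences differ at positions 1 (C/G), 7 (T/C), 8 (T/A), 11 (G/T), 19 (G/C), 20 (T/G), 24 (G/A), 26 (C/G), 32 (C/G), 34 (C/G), 37 (C/G).
p = 11/37 = 0.297297.
d = −0.75 · ln(1 − (4/3)·0.297297) = −0.75 · ln(0.603604) = −0.75 · (-0.504837) = 0.3786.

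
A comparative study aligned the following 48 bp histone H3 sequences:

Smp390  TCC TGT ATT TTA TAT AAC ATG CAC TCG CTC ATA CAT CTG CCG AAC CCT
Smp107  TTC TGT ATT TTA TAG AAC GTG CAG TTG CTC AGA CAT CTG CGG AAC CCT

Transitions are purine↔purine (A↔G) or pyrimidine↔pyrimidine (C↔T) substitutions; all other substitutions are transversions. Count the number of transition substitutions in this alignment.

3

The sequences differ at positions 2 (C/T, transition), 15 (T/G, transversion), 19 (A/G, transition), 24 (C/G, transversion), 26 (C/T, transition), 32 (T/G, transversion), 41 (C/G, transversion).
Of the 7 differences, 3 transitions and 4 transversions, so the answer is 3.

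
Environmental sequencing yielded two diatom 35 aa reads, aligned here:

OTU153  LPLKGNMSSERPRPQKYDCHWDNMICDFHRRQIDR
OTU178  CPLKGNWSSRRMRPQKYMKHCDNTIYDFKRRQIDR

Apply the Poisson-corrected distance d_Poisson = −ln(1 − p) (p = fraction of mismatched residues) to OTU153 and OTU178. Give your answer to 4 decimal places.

Mismatches occur at site 1 (L/C), site 7 (M/W), site 10 (E/R), site 12 (P/M), site 18 (D/M), site 19 (C/K), site 21 (W/C), site 24 (M/T), site 26 (C/Y), site 29 (H/K).
p = 10/35 = 0.285714.
d = −ln(1 − 0.285714) = −ln(0.714286) = 0.3365.

0.3365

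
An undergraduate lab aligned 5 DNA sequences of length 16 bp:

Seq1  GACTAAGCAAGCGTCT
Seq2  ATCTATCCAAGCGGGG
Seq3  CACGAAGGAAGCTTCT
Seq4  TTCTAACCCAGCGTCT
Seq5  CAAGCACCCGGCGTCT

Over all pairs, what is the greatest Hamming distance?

Pairwise Hamming distances:
  Seq1 vs Seq2: 7
  Seq1 vs Seq3: 4
  Seq1 vs Seq4: 4
  Seq1 vs Seq5: 7
  Seq2 vs Seq3: 10
  Seq2 vs Seq4: 6
  Seq2 vs Seq5: 11
  Seq3 vs Seq4: 7
  Seq3 vs Seq5: 7
  Seq4 vs Seq5: 6
The largest is 11, between Seq2 and Seq5.

11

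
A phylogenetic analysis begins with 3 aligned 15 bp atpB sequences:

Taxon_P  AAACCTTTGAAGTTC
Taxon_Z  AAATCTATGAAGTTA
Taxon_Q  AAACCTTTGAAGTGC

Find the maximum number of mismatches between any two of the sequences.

4

Pairwise Hamming distances:
  Taxon_P vs Taxon_Z: 3
  Taxon_P vs Taxon_Q: 1
  Taxon_Z vs Taxon_Q: 4
The largest is 4, between Taxon_Z and Taxon_Q.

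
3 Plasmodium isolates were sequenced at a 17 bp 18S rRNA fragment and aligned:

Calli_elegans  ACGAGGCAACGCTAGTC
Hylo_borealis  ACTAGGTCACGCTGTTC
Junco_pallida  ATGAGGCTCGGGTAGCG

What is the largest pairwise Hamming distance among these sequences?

Pairwise Hamming distances:
  Calli_elegans vs Hylo_borealis: 5
  Calli_elegans vs Junco_pallida: 7
  Hylo_borealis vs Junco_pallida: 11
The largest is 11, between Hylo_borealis and Junco_pallida.

11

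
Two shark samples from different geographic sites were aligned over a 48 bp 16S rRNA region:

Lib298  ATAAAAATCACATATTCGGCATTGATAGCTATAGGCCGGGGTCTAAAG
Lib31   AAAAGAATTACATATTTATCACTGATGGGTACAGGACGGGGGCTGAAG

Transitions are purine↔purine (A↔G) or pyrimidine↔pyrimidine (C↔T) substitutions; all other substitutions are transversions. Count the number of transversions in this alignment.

5

Differing sites — 2:T/A (Tv); 5:A/G (Ti); 9:C/T (Ti); 17:C/T (Ti); 18:G/A (Ti); 19:G/T (Tv); 22:T/C (Ti); 27:A/G (Ti); 29:C/G (Tv); 32:T/C (Ti); 36:C/A (Tv); 42:T/G (Tv); 45:A/G (Ti).
Of the 13 differences, 8 transitions and 5 transversions, so the answer is 5.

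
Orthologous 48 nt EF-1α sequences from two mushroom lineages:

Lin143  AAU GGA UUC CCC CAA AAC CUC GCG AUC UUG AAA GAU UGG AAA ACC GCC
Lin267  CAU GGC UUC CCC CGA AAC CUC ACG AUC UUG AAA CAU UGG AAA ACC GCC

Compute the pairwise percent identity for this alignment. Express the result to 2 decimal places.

Differing sites — 1:A/C; 6:A/C; 14:A/G; 22:G/A; 34:G/C.
43 of the 48 sites match, so the percent identity is 43/48 × 100 = 89.58%.

89.58%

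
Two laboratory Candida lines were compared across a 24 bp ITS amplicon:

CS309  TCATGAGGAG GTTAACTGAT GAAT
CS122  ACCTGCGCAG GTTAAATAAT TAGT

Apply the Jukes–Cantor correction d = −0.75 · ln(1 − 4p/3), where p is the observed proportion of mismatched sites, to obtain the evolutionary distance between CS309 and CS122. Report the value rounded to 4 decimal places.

0.4408

Differing sites — 1:T/A; 3:A/C; 6:A/C; 8:G/C; 16:C/A; 18:G/A; 21:G/T; 23:A/G.
p = 8/24 = 0.333333.
d = −0.75 · ln(1 − (4/3)·0.333333) = −0.75 · ln(0.555556) = −0.75 · (-0.587786) = 0.4408.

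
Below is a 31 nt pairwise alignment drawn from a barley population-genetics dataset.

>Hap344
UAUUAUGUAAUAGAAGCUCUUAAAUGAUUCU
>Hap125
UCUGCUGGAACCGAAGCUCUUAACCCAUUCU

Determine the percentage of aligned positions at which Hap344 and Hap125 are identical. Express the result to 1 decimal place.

71.0%

Differing sites — 2:A/C; 4:U/G; 5:A/C; 8:U/G; 11:U/C; 12:A/C; 24:A/C; 25:U/C; 26:G/C.
22 of the 31 sites match, so the percent identity is 22/31 × 100 = 71.0%.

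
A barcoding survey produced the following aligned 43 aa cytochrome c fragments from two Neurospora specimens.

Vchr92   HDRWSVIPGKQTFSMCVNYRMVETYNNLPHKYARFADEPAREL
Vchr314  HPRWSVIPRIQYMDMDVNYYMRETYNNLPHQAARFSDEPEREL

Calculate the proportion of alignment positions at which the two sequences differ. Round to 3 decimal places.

Differing sites — 2:D/P; 9:G/R; 10:K/I; 12:T/Y; 13:F/M; 14:S/D; 16:C/D; 20:R/Y; 22:V/R; 31:K/Q; 32:Y/A; 36:A/S; 40:A/E.
There are 13 differences over 43 sites, so p = 13/43 = 0.302.

0.302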